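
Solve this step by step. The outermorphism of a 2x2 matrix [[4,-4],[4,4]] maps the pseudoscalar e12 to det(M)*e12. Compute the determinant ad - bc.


The outermorphism of a linear map f sends e1^e2 to f(e1)^f(e2).
f(e1) = 4*e1 + 4*e2
f(e2) = -4*e1 + 4*e2
f(e1) ^ f(e2) = (4*e1 + 4*e2) ^ (-4*e1 + 4*e2)
= 4*4*e12 + 4*(-4)*e21
= (16 - (-16))*e12
= 32*e12
Coefficient = 32


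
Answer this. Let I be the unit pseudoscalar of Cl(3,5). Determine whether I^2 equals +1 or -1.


The pseudoscalar I = e1...e_n (product of all n generators) of Cl(p,q) satisfies I^2 = (-1)^(q + n(n-1)/2).
p = 3, q = 5, n = p + q = 8
n(n-1)/2 = 8 * 7 / 2 = 28
Exponent = q + n(n-1)/2 = 5 + 28 = 33
I^2 = (-1)^33 = -1


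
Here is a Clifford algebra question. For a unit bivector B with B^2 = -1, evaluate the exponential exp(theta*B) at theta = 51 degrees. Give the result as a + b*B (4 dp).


For a unit bivector B with B^2 = -1, the exponential series gives
e^(theta*B) = cos(theta) + sin(theta)*B (the GA analogue of Euler's formula).
theta = 51 degrees = 0.890118 rad
cos(51 deg) = 0.6293
sin(51 deg) = 0.7771
exp(theta*B) = 0.6293 + 0.7771*B


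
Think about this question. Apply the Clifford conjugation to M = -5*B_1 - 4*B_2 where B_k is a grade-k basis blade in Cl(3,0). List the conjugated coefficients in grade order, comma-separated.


Clifford conjugate sign for grade k: (-1)^(k(k+1)/2)
Grade 1: (-1)^(1*2/2) = (-1)^1 = -1, coeff -5 -> 5
Grade 2: (-1)^(2*3/2) = (-1)^3 = -1, coeff -4 -> 4
Conjugated coefficients: 5, 4


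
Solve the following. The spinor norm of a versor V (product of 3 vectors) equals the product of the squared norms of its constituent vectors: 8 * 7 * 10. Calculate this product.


Spinor norm N(V) = |v1|^2 * |v2|^2 * ... * |v3|^2
= 8 * 7 * 10
Running product: 8, 56, 560
N(V) = 560


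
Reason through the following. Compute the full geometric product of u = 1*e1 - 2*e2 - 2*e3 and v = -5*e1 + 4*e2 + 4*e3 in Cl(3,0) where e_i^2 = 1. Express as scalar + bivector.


In Cl(3,0): e_i^2 = 1, e_ie_j = -e_je_i for i != j.
Scalar part = u . v = 1*(-5) + (-2)*4 + (-2)*4
= -5 + (-8) + (-8) = -21
e12 coeff = 1*4 - (-2)*(-5) = 4 - 10 = -6
e13 coeff = 1*4 - (-2)*(-5) = 4 - 10 = -6
e23 coeff = (-2)*4 - (-2)*4 = -8 - (-8) = 0
uv = -21 - 6*e12 - 6*e13 + 0*e23


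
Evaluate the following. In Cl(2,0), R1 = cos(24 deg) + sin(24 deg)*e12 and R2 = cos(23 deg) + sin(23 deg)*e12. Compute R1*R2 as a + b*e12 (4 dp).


Same-plane rotors commute and their half-angles add:
R1*R2 = cos(a1 + a2) + sin(a1 + a2)*e12.
a1 + a2 = 24 + 23 = 47 deg
cos(47 deg) = 0.6820
sin(47 deg) = 0.7314
R1*R2 = 0.6820 + 0.7314*e12


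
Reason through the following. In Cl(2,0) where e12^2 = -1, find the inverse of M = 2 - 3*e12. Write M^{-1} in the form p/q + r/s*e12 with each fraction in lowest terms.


M = 2 - 3*e12, where e12^2 = -1.
Since M commutes with its reverse ~M = a - b*e12, M * ~M = a^2 - b^2*e12^2 = a^2 + b^2.
So M^{-1} = ~M / (a^2 + b^2) = (a - b*e12)/(a^2 + b^2).
a^2 + b^2 = 4 + 9 = 13
Scalar part = 2/13 = 2/13
Bivector coeff = 3/13 = 3/13
M^{-1} = 2/13 + 3/13*e12


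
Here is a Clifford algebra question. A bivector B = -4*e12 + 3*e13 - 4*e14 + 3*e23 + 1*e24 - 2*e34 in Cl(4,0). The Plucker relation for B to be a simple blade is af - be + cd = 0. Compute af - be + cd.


Plucker relation: af - be + cd
a*f = (-4)*(-2) = 8
b*e = 3*1 = 3
c*d = (-4)*3 = -12
af - be + cd = 8 - 3 + (-12)
= -7


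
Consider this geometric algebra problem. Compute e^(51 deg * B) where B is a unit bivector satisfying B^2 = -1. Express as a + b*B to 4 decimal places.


For a unit bivector B with B^2 = -1, the exponential series gives
e^(theta*B) = cos(theta) + sin(theta)*B (the GA analogue of Euler's formula).
theta = 51 degrees = 0.890118 rad
cos(51 deg) = 0.6293
sin(51 deg) = 0.7771
exp(theta*B) = 0.6293 + 0.7771*B


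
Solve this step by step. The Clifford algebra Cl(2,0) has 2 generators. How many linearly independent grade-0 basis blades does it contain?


Number of grade-k basis blades in Cl(p,q) with n = p + q is C(n, k).
n = 2 + 0 = 2
C(2, 0) = 2! / (0! * 2!)
= 2 / (1 * 2)
= 1


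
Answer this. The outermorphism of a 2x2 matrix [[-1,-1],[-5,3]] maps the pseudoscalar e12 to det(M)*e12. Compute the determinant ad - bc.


The outermorphism of a linear map f sends e1^e2 to f(e1)^f(e2).
f(e1) = -1*e1 - 5*e2
f(e2) = -1*e1 + 3*e2
f(e1) ^ f(e2) = (-1*e1 - 5*e2) ^ (-1*e1 + 3*e2)
= (-1)*3*e12 + (-5)*(-1)*e21
= (-3 - 5)*e12
= -8*e12
Coefficient = -8


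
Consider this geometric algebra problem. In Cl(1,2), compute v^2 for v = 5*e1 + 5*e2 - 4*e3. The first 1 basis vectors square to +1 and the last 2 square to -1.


v^2 = sum of c_i^2 * e_i^2
Positive signature terms (e_i^2 = +1): 5^2 = 25
Negative signature terms (e_j^2 = -1): 5^2 + (-4)^2 = 41
v^2 = 25 - 41 = -16


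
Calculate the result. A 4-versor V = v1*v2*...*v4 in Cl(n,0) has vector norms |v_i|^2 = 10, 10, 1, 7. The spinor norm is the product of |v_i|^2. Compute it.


Spinor norm N(V) = |v1|^2 * |v2|^2 * ... * |v4|^2
= 10 * 10 * 1 * 7
Running product: 10, 100, 100, 700
N(V) = 700


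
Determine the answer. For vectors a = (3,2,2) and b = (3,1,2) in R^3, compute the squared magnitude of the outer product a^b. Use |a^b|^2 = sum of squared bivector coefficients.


a wedge b = (a1*b2 - a2*b1)*e12 + (a1*b3 - a3*b1)*e13 + (a2*b3 - a3*b2)*e23
e12 coeff: 3*1 - 2*3 = 3 - 6 = -3
e13 coeff: 3*2 - 2*3 = 6 - 6 = 0
e23 coeff: 2*2 - 2*1 = 4 - 2 = 2
|a wedge b|^2 = (-3)^2 + 0^2 + 2^2
= 9 + 0 + 4
= 13


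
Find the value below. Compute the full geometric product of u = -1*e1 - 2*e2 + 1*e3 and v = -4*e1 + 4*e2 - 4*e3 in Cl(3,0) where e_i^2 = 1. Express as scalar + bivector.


In Cl(3,0): e_i^2 = 1, e_ie_j = -e_je_i for i != j.
Scalar part = u . v = (-1)*(-4) + (-2)*4 + 1*(-4)
= 4 + (-8) + (-4) = -8
e12 coeff = (-1)*4 - (-2)*(-4) = -4 - 8 = -12
e13 coeff = (-1)*(-4) - 1*(-4) = 4 - (-4) = 8
e23 coeff = (-2)*(-4) - 1*4 = 8 - 4 = 4
uv = -8 - 12*e12 + 8*e13 + 4*e23


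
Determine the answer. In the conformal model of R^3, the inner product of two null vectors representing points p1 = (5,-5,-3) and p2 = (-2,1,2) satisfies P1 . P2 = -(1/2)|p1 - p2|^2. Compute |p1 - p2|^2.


p1 - p2 = (7, -6, -5)
|p1 - p2|^2 = 7^2 + (-6)^2 + (-5)^2
= 49 + 36 + 25
= 110


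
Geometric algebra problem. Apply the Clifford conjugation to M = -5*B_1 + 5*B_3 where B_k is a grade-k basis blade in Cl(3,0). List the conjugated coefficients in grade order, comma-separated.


Clifford conjugate sign for grade k: (-1)^(k(k+1)/2)
Grade 1: (-1)^(1*2/2) = (-1)^1 = -1, coeff -5 -> 5
Grade 3: (-1)^(3*4/2) = (-1)^6 = 1, coeff 5 -> 5
Conjugated coefficients: 5, 5


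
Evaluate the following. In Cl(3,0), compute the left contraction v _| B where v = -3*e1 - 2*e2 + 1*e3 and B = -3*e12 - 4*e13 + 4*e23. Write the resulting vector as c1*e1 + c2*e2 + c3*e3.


Left contraction v _| B = <vB>_1 (grade-1 part of the geometric product vB).
Using e1_|e12 = e2, e2_|e12 = -e1, e1_|e13 = e3, e3_|e13 = -e1, e2_|e23 = e3, e3_|e23 = -e2:
e1 coeff: -v2*b12 - v3*b13 = -(-2)*(-3) - (1)*(-4) = -2
e2 coeff: v1*b12 - v3*b23 = (-3)*(-3) - (1)*(4) = 5
e3 coeff: v1*b13 + v2*b23 = (-3)*(-4) + (-2)*(4) = 4
v _| B = -2*e1 + 5*e2 + 4*e3


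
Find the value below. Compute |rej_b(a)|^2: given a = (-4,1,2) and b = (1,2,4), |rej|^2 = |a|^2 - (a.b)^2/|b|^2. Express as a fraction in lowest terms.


|a|^2 = (-4)^2 + 1^2 + 2^2 = 21
|b|^2 = 1^2 + 2^2 + 4^2 = 21
a . b = (-4)*1 + 1*2 + 2*4 = 6
(a.b)^2 = 6^2 = 36
|rej|^2 = 21 - 36/21
= (441 - 36)/21
= 405/21
In lowest terms: 135/7


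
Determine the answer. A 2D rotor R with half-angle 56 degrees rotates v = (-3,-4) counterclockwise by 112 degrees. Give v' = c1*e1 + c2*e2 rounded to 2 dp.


Rotor R = cos(56deg) - sin(56deg)*e12
Rotation angle theta = 2 * 56 = 112 degrees
v' = R*v*~R rotates v by theta.
cos(112deg) = -0.3746, sin(112deg) = 0.9272
v'_1 = -3*cos(112deg) - (-4)*sin(112deg)
= -3*(-0.3746) - (-4)*0.9272
= 4.83
v'_2 = -3*sin(112deg) + (-4)*cos(112deg)
= -3*0.9272 + (-4)*(-0.3746)
= -1.28
v' = 4.83*e1 - 1.28*e2


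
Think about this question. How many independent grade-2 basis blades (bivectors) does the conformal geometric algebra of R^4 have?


The conformal model of R^4 uses Cl(5,1) with m = 4 + 2 = 6 generators.
Number of grade-2 blades = C(m, 2) = C(6, 2)
= 6*5/2 = 15


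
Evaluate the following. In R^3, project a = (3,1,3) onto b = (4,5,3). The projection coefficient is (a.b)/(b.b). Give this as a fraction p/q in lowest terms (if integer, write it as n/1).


Projection coefficient = (a . b) / (b . b)
a . b = 3*4 + 1*5 + 3*3
= 12 + 5 + 9 = 26
b . b = 4^2 + 5^2 + 3^2
= 16 + 25 + 9 = 50
Coefficient = 26/50
In lowest terms: 13/25


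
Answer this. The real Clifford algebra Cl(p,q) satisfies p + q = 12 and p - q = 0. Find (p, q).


We need p + q = 12 and p - q = 0.
Adding: 2p = 12 + 0 = 12, so p = 6.
Then q = 12 - 6 = 6.
(p, q) = (6, 6)


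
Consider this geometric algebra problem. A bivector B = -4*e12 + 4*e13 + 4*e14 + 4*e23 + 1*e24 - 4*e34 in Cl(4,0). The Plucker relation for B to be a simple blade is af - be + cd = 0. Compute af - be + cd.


Plucker relation: af - be + cd
a*f = (-4)*(-4) = 16
b*e = 4*1 = 4
c*d = 4*4 = 16
af - be + cd = 16 - 4 + 16
= 28


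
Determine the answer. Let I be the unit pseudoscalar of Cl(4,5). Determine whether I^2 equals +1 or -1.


The pseudoscalar I = e1...e_n (product of all n generators) of Cl(p,q) satisfies I^2 = (-1)^(q + n(n-1)/2).
p = 4, q = 5, n = p + q = 9
n(n-1)/2 = 9 * 8 / 2 = 36
Exponent = q + n(n-1)/2 = 5 + 36 = 41
I^2 = (-1)^41 = -1


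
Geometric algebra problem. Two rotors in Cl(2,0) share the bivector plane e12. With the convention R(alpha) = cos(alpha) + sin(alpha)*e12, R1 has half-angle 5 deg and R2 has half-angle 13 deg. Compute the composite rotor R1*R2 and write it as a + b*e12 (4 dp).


Same-plane rotors commute and their half-angles add:
R1*R2 = cos(a1 + a2) + sin(a1 + a2)*e12.
a1 + a2 = 5 + 13 = 18 deg
cos(18 deg) = 0.9511
sin(18 deg) = 0.3090
R1*R2 = 0.9511 + 0.3090*e12


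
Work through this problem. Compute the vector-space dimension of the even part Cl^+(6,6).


Even subalgebra dimension = 2^(n-1)
n = 6 + 6 = 12
2^(12 - 1) = 2^11 = 2048
Verification: sum of C(12,k) for even k = 1 + 66 + 495 + 924 + 495 + 66 + 1 = 2048
Result = 2048


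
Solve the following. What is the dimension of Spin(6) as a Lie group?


Spin(n) double-covers SO(n); both have Lie algebra so(n) of dimension n(n-1)/2.
n = 6
n(n-1) = 6 * 5 = 30
dim Spin(6) = 30/2 = 15


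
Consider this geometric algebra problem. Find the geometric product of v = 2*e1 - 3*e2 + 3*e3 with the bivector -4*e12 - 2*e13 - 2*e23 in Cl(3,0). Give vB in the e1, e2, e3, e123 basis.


vB has grade-1 (vector) and grade-3 (trivector) parts: vB = (v _| B) + (v ^ B).
Vector part <vB>_1:
  e1: -v2*b12 - v3*b13 = -(-3)*(-4) - (3)*(-2) = -6
  e2: v1*b12 - v3*b23 = (2)*(-4) - (3)*(-2) = -2
  e3: v1*b13 + v2*b23 = (2)*(-2) + (-3)*(-2) = 2
Trivector part <vB>_3:
  e123: v1*b23 - v2*b13 + v3*b12 = (2)*(-2) - (-3)*(-2) + (3)*(-4) = -22
vB = -6*e1 - 2*e2 + 2*e3 - 22*e123


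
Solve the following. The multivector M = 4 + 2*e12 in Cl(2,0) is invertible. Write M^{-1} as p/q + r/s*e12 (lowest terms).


M = 4 + 2*e12, where e12^2 = -1.
Since M commutes with its reverse ~M = a - b*e12, M * ~M = a^2 - b^2*e12^2 = a^2 + b^2.
So M^{-1} = ~M / (a^2 + b^2) = (a - b*e12)/(a^2 + b^2).
a^2 + b^2 = 16 + 4 = 20
Scalar part = 4/20 = 1/5
Bivector coeff = -2/20 = -1/10
M^{-1} = 1/5 - 1/10*e12


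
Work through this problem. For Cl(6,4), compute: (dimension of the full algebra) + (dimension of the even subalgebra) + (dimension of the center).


n = 6 + 4 = 10
Total dim = 2^10 = 1024
Even subalgebra dim = 2^9 = 512
n is even, so center dim = 1
Sum = 1024 + 512 + 1 = 1537


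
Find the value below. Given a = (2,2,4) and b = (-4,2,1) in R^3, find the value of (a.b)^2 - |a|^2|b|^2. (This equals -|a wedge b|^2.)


a . b = 2*(-4) + 2*2 + 4*1
= -8 + 4 + 4 = 0
|a|^2 = 2^2 + 2^2 + 4^2 = 24
|b|^2 = (-4)^2 + 2^2 + 1^2 = 21
(a.b)^2 = 0^2 = 0
|a|^2 * |b|^2 = 24 * 21 = 504
Result = 0 - 504 = -504


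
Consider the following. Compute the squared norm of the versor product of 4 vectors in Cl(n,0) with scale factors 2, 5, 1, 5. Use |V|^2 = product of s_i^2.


Each vector v_i has |v_i|^2 = s_i^2
Squared scales: 2^2 = 4, 5^2 = 25, 1^2 = 1, 5^2 = 25
|V|^2 = 4 * 25 * 1 * 25
= 2500


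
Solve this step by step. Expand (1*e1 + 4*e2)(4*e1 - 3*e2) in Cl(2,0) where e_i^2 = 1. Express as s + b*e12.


Expand: (1*e1 + 4*e2)(4*e1 - 3*e2)
= 1*4*e1e1 + 1*(-3)*e1e2 + 4*4*e2e1 + 4*(-3)*e2e2
Using e1^2 = e2^2 = 1, e2e1 = -e1e2:
Scalar part s = 1*4 + 4*(-3) = 4 + (-12) = -8
Bivector part b = 1*(-3) - 4*4 = -3 - 16 = -19
uv = -8 - 19*e12


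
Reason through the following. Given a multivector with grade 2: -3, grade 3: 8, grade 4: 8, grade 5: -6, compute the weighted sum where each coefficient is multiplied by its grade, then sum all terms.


Grade-weighted sum = sum of grade_k * coefficient_k
2*(-3) = -6
3*8 = 24
4*8 = 32
5*(-6) = -30
Total = -6 + 24 + 32 + (-30) = 20


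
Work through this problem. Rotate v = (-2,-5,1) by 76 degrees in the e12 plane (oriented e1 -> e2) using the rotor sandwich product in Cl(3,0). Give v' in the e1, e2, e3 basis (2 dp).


Rotor R = cos(38deg) - sin(38deg)*e12
Rotation angle theta = 2 * 38 = 76 degrees in the e12 plane (e1 -> e2).
The component perpendicular to the plane (e3) is invariant: v'_3 = v3 = 1.00
cos(76deg) = 0.2419, sin(76deg) = 0.9703
v'_1 = v1*cos(theta) - v2*sin(theta) = -2*0.2419 - (-5)*0.9703 = 4.37
v'_2 = v1*sin(theta) + v2*cos(theta) = -2*0.9703 + (-5)*0.2419 = -3.15
v' = 4.37*e1 - 3.15*e2 + 1.00*e3


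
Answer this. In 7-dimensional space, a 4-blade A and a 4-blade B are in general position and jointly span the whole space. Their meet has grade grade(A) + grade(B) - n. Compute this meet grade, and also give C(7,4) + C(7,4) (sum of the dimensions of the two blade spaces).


Meet grade = grade(A) + grade(B) - n
= 4 + 4 - 7 = 1
C(7,4) = 35
C(7,4) = 35
dim_A + dim_B = 35 + 35 = 70


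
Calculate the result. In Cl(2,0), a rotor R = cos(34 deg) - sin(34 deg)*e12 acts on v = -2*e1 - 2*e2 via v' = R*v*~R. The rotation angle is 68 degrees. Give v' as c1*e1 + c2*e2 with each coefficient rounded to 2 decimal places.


Rotor R = cos(34deg) - sin(34deg)*e12
Rotation angle theta = 2 * 34 = 68 degrees
v' = R*v*~R rotates v by theta.
cos(68deg) = 0.3746, sin(68deg) = 0.9272
v'_1 = -2*cos(68deg) - (-2)*sin(68deg)
= -2*0.3746 - (-2)*0.9272
= 1.11
v'_2 = -2*sin(68deg) + (-2)*cos(68deg)
= -2*0.9272 + (-2)*0.3746
= -2.60
v' = 1.11*e1 - 2.60*e2


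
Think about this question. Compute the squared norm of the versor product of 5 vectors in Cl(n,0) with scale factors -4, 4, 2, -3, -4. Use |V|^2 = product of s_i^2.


Each vector v_i has |v_i|^2 = s_i^2
Squared scales: (-4)^2 = 16, 4^2 = 16, 2^2 = 4, (-3)^2 = 9, (-4)^2 = 16
|V|^2 = 16 * 16 * 4 * 9 * 16
= 147456


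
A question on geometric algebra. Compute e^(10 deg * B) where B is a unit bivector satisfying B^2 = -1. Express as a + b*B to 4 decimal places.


For a unit bivector B with B^2 = -1, the exponential series gives
e^(theta*B) = cos(theta) + sin(theta)*B (the GA analogue of Euler's formula).
theta = 10 degrees = 0.174533 rad
cos(10 deg) = 0.9848
sin(10 deg) = 0.1736
exp(theta*B) = 0.9848 + 0.1736*B


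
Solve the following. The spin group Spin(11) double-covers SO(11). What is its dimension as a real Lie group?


Spin(n) double-covers SO(n); both have Lie algebra so(n) of dimension n(n-1)/2.
n = 11
n(n-1) = 11 * 10 = 110
dim Spin(11) = 110/2 = 55


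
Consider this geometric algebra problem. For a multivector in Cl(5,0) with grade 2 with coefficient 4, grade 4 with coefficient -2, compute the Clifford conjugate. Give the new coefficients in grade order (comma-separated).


Clifford conjugate sign for grade k: (-1)^(k(k+1)/2)
Grade 2: (-1)^(2*3/2) = (-1)^3 = -1, coeff 4 -> -4
Grade 4: (-1)^(4*5/2) = (-1)^10 = 1, coeff -2 -> -2
Conjugated coefficients: -4, -2


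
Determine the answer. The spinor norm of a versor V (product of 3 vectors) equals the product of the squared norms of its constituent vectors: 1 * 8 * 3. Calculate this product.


Spinor norm N(V) = |v1|^2 * |v2|^2 * ... * |v3|^2
= 1 * 8 * 3
Running product: 1, 8, 24
N(V) = 24


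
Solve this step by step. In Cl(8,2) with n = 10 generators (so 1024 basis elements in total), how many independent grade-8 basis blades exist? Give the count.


Number of grade-k basis blades in Cl(p,q) with n = p + q is C(n, k).
n = 8 + 2 = 10
C(10, 8) = 10! / (8! * 2!)
= 3628800 / (40320 * 2)
= 45


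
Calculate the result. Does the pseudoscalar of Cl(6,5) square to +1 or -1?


The pseudoscalar I = e1...e_n (product of all n generators) of Cl(p,q) satisfies I^2 = (-1)^(q + n(n-1)/2).
p = 6, q = 5, n = p + q = 11
n(n-1)/2 = 11 * 10 / 2 = 55
Exponent = q + n(n-1)/2 = 5 + 55 = 60
I^2 = (-1)^60 = +1


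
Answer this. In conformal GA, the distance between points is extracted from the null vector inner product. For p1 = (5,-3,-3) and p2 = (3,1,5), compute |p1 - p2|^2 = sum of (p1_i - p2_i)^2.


p1 - p2 = (2, -4, -8)
|p1 - p2|^2 = 2^2 + (-4)^2 + (-8)^2
= 4 + 16 + 64
= 84


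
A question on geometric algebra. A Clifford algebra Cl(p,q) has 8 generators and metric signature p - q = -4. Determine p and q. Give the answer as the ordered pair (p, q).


We need p + q = 8 and p - q = -4.
Adding: 2p = 8 + (-4) = 4, so p = 2.
Then q = 8 - 2 = 6.
(p, q) = (2, 6)


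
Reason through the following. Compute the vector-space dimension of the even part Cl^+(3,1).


Even subalgebra dimension = 2^(n-1)
n = 3 + 1 = 4
2^(4 - 1) = 2^3 = 8
Verification: sum of C(4,k) for even k = 1 + 6 + 1 = 8
Result = 8


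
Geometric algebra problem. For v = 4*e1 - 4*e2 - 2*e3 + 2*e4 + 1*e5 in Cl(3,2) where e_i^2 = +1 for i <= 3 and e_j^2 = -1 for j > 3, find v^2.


v^2 = sum of c_i^2 * e_i^2
Positive signature terms (e_i^2 = +1): 4^2 + (-4)^2 + (-2)^2 = 36
Negative signature terms (e_j^2 = -1): 2^2 + 1^2 = 5
v^2 = 36 - 5 = 31


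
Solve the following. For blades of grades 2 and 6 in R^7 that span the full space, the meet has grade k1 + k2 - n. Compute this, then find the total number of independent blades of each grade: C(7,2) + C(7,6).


Meet grade = grade(A) + grade(B) - n
= 2 + 6 - 7 = 1
C(7,2) = 21
C(7,6) = 7
dim_A + dim_B = 21 + 7 = 28


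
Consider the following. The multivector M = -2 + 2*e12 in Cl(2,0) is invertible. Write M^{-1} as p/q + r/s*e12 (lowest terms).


M = -2 + 2*e12, where e12^2 = -1.
Since M commutes with its reverse ~M = a - b*e12, M * ~M = a^2 - b^2*e12^2 = a^2 + b^2.
So M^{-1} = ~M / (a^2 + b^2) = (a - b*e12)/(a^2 + b^2).
a^2 + b^2 = 4 + 4 = 8
Scalar part = -2/8 = -1/4
Bivector coeff = -2/8 = -1/4
M^{-1} = -1/4 - 1/4*e12


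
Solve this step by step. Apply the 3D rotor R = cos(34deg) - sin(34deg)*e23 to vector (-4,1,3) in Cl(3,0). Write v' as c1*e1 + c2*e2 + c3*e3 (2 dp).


Rotor R = cos(34deg) - sin(34deg)*e23
Rotation angle theta = 2 * 34 = 68 degrees in the e23 plane (e2 -> e3).
The component perpendicular to the plane (e1) is invariant: v'_1 = v1 = -4.00
cos(68deg) = 0.3746, sin(68deg) = 0.9272
v'_2 = v2*cos(theta) - v3*sin(theta) = 1*0.3746 - 3*0.9272 = -2.41
v'_3 = v2*sin(theta) + v3*cos(theta) = 1*0.9272 + 3*0.3746 = 2.05
v' = -4.00*e1 - 2.41*e2 + 2.05*e3


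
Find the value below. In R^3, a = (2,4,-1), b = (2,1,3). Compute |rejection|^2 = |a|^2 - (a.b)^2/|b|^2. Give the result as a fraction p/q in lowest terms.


|a|^2 = 2^2 + 4^2 + (-1)^2 = 21
|b|^2 = 2^2 + 1^2 + 3^2 = 14
a . b = 2*2 + 4*1 + (-1)*3 = 5
(a.b)^2 = 5^2 = 25
|rej|^2 = 21 - 25/14
= (294 - 25)/14
= 269/14
In lowest terms: 269/14


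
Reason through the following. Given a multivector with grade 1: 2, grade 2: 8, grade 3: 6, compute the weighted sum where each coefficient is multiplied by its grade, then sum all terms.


Grade-weighted sum = sum of grade_k * coefficient_k
1*2 = 2
2*8 = 16
3*6 = 18
Total = 2 + 16 + 18 = 36


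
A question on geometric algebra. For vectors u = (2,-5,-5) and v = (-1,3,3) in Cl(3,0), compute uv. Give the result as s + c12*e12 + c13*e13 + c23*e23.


In Cl(3,0): e_i^2 = 1, e_ie_j = -e_je_i for i != j.
Scalar part = u . v = 2*(-1) + (-5)*3 + (-5)*3
= -2 + (-15) + (-15) = -32
e12 coeff = 2*3 - (-5)*(-1) = 6 - 5 = 1
e13 coeff = 2*3 - (-5)*(-1) = 6 - 5 = 1
e23 coeff = (-5)*3 - (-5)*3 = -15 - (-15) = 0
uv = -32 + 1*e12 + 1*e13 + 0*e23


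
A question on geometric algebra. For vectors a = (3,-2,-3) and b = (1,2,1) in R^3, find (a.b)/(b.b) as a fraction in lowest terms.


Projection coefficient = (a . b) / (b . b)
a . b = 3*1 + (-2)*2 + (-3)*1
= 3 + (-4) + (-3) = -4
b . b = 1^2 + 2^2 + 1^2
= 1 + 4 + 1 = 6
Coefficient = -4/6
In lowest terms: -2/3


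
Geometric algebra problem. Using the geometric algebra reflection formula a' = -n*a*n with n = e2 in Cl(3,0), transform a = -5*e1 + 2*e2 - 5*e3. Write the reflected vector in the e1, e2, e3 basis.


Reflection formula: a' = -n*a*n, with n = e2 (unit vector, n^2 = 1).
For reflection through hyperplane perp to e2:
The component along e2 flips sign, others stay.
a = (-5, 2, -5)
a' = (-5, -2, -5)
a' = -5*e1 - 2*e2 - 5*e3


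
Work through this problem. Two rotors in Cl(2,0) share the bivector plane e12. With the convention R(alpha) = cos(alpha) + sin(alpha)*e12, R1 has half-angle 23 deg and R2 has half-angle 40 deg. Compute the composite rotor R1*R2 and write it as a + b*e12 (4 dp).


Same-plane rotors commute and their half-angles add:
R1*R2 = cos(a1 + a2) + sin(a1 + a2)*e12.
a1 + a2 = 23 + 40 = 63 deg
cos(63 deg) = 0.4540
sin(63 deg) = 0.8910
R1*R2 = 0.4540 + 0.8910*e12


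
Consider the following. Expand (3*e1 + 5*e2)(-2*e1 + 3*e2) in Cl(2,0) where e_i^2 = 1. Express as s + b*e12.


Expand: (3*e1 + 5*e2)(-2*e1 + 3*e2)
= 3*(-2)*e1e1 + 3*3*e1e2 + 5*(-2)*e2e1 + 5*3*e2e2
Using e1^2 = e2^2 = 1, e2e1 = -e1e2:
Scalar part s = 3*(-2) + 5*3 = -6 + 15 = 9
Bivector part b = 3*3 - 5*(-2) = 9 - (-10) = 19
uv = 9 + 19*e12


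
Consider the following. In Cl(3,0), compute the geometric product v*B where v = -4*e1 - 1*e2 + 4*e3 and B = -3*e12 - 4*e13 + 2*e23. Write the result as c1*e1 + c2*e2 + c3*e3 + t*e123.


vB has grade-1 (vector) and grade-3 (trivector) parts: vB = (v _| B) + (v ^ B).
Vector part <vB>_1:
  e1: -v2*b12 - v3*b13 = -(-1)*(-3) - (4)*(-4) = 13
  e2: v1*b12 - v3*b23 = (-4)*(-3) - (4)*(2) = 4
  e3: v1*b13 + v2*b23 = (-4)*(-4) + (-1)*(2) = 14
Trivector part <vB>_3:
  e123: v1*b23 - v2*b13 + v3*b12 = (-4)*(2) - (-1)*(-4) + (4)*(-3) = -24
vB = 13*e1 + 4*e2 + 14*e3 - 24*e123


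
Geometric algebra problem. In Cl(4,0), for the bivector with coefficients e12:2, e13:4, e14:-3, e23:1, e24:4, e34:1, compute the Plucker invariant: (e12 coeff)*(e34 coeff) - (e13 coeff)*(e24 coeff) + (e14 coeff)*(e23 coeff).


Plucker relation: af - be + cd
a*f = 2*1 = 2
b*e = 4*4 = 16
c*d = (-3)*1 = -3
af - be + cd = 2 - 16 + (-3)
= -17


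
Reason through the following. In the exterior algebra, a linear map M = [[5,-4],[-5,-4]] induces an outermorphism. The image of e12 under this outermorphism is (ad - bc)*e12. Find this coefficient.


The outermorphism of a linear map f sends e1^e2 to f(e1)^f(e2).
f(e1) = 5*e1 - 5*e2
f(e2) = -4*e1 - 4*e2
f(e1) ^ f(e2) = (5*e1 - 5*e2) ^ (-4*e1 - 4*e2)
= 5*(-4)*e12 + (-5)*(-4)*e21
= (-20 - 20)*e12
= -40*e12
Coefficient = -40


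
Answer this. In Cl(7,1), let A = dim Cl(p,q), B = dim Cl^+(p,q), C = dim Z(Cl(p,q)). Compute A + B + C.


n = 7 + 1 = 8
Total dim = 2^8 = 256
Even subalgebra dim = 2^7 = 128
n is even, so center dim = 1
Sum = 256 + 128 + 1 = 385


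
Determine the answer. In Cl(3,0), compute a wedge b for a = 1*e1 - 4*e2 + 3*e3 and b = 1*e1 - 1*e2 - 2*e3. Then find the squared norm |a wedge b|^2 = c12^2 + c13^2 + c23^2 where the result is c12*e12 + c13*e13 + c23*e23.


a wedge b = (a1*b2 - a2*b1)*e12 + (a1*b3 - a3*b1)*e13 + (a2*b3 - a3*b2)*e23
e12 coeff: 1*(-1) - (-4)*1 = -1 - (-4) = 3
e13 coeff: 1*(-2) - 3*1 = -2 - 3 = -5
e23 coeff: (-4)*(-2) - 3*(-1) = 8 - (-3) = 11
|a wedge b|^2 = 3^2 + (-5)^2 + 11^2
= 9 + 25 + 121
= 155


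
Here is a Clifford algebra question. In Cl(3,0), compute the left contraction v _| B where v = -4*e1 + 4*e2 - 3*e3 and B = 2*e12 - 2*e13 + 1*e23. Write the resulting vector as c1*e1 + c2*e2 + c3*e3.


Left contraction v _| B = <vB>_1 (grade-1 part of the geometric product vB).
Using e1_|e12 = e2, e2_|e12 = -e1, e1_|e13 = e3, e3_|e13 = -e1, e2_|e23 = e3, e3_|e23 = -e2:
e1 coeff: -v2*b12 - v3*b13 = -(4)*(2) - (-3)*(-2) = -14
e2 coeff: v1*b12 - v3*b23 = (-4)*(2) - (-3)*(1) = -5
e3 coeff: v1*b13 + v2*b23 = (-4)*(-2) + (4)*(1) = 12
v _| B = -14*e1 - 5*e2 + 12*e3


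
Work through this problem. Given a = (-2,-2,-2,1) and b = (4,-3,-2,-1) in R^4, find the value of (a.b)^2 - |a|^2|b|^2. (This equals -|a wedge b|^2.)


a . b = (-2)*4 + (-2)*(-3) + (-2)*(-2) + 1*(-1)
= -8 + 6 + 4 + (-1) = 1
|a|^2 = (-2)^2 + (-2)^2 + (-2)^2 + 1^2 = 13
|b|^2 = 4^2 + (-3)^2 + (-2)^2 + (-1)^2 = 30
(a.b)^2 = 1^2 = 1
|a|^2 * |b|^2 = 13 * 30 = 390
Result = 1 - 390 = -389


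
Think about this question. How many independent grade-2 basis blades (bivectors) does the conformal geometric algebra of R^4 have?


The conformal model of R^4 uses Cl(5,1) with m = 4 + 2 = 6 generators.
Number of grade-2 blades = C(m, 2) = C(6, 2)
= 6*5/2 = 15


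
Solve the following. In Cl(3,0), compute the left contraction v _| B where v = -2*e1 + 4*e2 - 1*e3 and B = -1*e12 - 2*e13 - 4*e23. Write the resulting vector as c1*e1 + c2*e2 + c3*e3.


Left contraction v _| B = <vB>_1 (grade-1 part of the geometric product vB).
Using e1_|e12 = e2, e2_|e12 = -e1, e1_|e13 = e3, e3_|e13 = -e1, e2_|e23 = e3, e3_|e23 = -e2:
e1 coeff: -v2*b12 - v3*b13 = -(4)*(-1) - (-1)*(-2) = 2
e2 coeff: v1*b12 - v3*b23 = (-2)*(-1) - (-1)*(-4) = -2
e3 coeff: v1*b13 + v2*b23 = (-2)*(-2) + (4)*(-4) = -12
v _| B = 2*e1 - 2*e2 - 12*e3


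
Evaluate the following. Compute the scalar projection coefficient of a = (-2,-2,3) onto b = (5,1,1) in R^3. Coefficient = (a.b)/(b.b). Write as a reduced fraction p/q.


Projection coefficient = (a . b) / (b . b)
a . b = (-2)*5 + (-2)*1 + 3*1
= -10 + (-2) + 3 = -9
b . b = 5^2 + 1^2 + 1^2
= 25 + 1 + 1 = 27
Coefficient = -9/27
In lowest terms: -1/3


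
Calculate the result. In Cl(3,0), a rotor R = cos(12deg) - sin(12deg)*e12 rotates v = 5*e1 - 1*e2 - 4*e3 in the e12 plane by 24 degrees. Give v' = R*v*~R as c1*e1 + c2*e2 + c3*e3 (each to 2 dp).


Rotor R = cos(12deg) - sin(12deg)*e12
Rotation angle theta = 2 * 12 = 24 degrees in the e12 plane (e1 -> e2).
The component perpendicular to the plane (e3) is invariant: v'_3 = v3 = -4.00
cos(24deg) = 0.9135, sin(24deg) = 0.4067
v'_1 = v1*cos(theta) - v2*sin(theta) = 5*0.9135 - (-1)*0.4067 = 4.97
v'_2 = v1*sin(theta) + v2*cos(theta) = 5*0.4067 + (-1)*0.9135 = 1.12
v' = 4.97*e1 + 1.12*e2 - 4.00*e3


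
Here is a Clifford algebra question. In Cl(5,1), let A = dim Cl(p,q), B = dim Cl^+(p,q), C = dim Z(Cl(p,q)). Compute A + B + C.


n = 5 + 1 = 6
Total dim = 2^6 = 64
Even subalgebra dim = 2^5 = 32
n is even, so center dim = 1
Sum = 64 + 32 + 1 = 97


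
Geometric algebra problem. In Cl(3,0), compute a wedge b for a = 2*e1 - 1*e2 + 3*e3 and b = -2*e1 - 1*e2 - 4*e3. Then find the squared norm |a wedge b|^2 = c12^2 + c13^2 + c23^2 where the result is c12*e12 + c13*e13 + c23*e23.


a wedge b = (a1*b2 - a2*b1)*e12 + (a1*b3 - a3*b1)*e13 + (a2*b3 - a3*b2)*e23
e12 coeff: 2*(-1) - (-1)*(-2) = -2 - 2 = -4
e13 coeff: 2*(-4) - 3*(-2) = -8 - (-6) = -2
e23 coeff: (-1)*(-4) - 3*(-1) = 4 - (-3) = 7
|a wedge b|^2 = (-4)^2 + (-2)^2 + 7^2
= 16 + 4 + 49
= 69


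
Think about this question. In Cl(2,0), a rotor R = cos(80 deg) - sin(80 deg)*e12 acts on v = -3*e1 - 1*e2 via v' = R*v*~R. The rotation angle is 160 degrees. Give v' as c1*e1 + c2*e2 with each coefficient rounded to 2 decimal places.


Rotor R = cos(80deg) - sin(80deg)*e12
Rotation angle theta = 2 * 80 = 160 degrees
v' = R*v*~R rotates v by theta.
cos(160deg) = -0.9397, sin(160deg) = 0.3420
v'_1 = -3*cos(160deg) - (-1)*sin(160deg)
= -3*(-0.9397) - (-1)*0.3420
= 3.16
v'_2 = -3*sin(160deg) + (-1)*cos(160deg)
= -3*0.3420 + (-1)*(-0.9397)
= -0.09
v' = 3.16*e1 - 0.09*e2


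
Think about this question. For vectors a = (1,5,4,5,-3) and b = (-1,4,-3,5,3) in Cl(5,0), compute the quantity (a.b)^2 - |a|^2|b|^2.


a . b = 1*(-1) + 5*4 + 4*(-3) + 5*5 + (-3)*3
= -1 + 20 + (-12) + 25 + (-9) = 23
|a|^2 = 1^2 + 5^2 + 4^2 + 5^2 + (-3)^2 = 76
|b|^2 = (-1)^2 + 4^2 + (-3)^2 + 5^2 + 3^2 = 60
(a.b)^2 = 23^2 = 529
|a|^2 * |b|^2 = 76 * 60 = 4560
Result = 529 - 4560 = -4031


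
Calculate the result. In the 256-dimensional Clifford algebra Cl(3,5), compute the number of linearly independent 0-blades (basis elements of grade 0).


Number of grade-k basis blades in Cl(p,q) with n = p + q is C(n, k).
n = 3 + 5 = 8
C(8, 0) = 8! / (0! * 8!)
= 40320 / (1 * 40320)
= 1


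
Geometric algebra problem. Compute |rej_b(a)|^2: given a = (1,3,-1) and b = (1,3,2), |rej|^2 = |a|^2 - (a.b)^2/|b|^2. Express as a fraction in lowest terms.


|a|^2 = 1^2 + 3^2 + (-1)^2 = 11
|b|^2 = 1^2 + 3^2 + 2^2 = 14
a . b = 1*1 + 3*3 + (-1)*2 = 8
(a.b)^2 = 8^2 = 64
|rej|^2 = 11 - 64/14
= (154 - 64)/14
= 90/14
In lowest terms: 45/7


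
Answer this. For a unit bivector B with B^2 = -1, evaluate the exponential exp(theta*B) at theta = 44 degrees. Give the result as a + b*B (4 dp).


For a unit bivector B with B^2 = -1, the exponential series gives
e^(theta*B) = cos(theta) + sin(theta)*B (the GA analogue of Euler's formula).
theta = 44 degrees = 0.767945 rad
cos(44 deg) = 0.7193
sin(44 deg) = 0.6947
exp(theta*B) = 0.7193 + 0.6947*B


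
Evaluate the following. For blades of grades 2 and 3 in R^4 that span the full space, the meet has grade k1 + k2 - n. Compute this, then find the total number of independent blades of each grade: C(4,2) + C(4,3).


Meet grade = grade(A) + grade(B) - n
= 2 + 3 - 4 = 1
C(4,2) = 6
C(4,3) = 4
dim_A + dim_B = 6 + 4 = 10


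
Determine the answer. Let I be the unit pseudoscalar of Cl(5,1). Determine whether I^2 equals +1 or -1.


The pseudoscalar I = e1...e_n (product of all n generators) of Cl(p,q) satisfies I^2 = (-1)^(q + n(n-1)/2).
p = 5, q = 1, n = p + q = 6
n(n-1)/2 = 6 * 5 / 2 = 15
Exponent = q + n(n-1)/2 = 1 + 15 = 16
I^2 = (-1)^16 = +1


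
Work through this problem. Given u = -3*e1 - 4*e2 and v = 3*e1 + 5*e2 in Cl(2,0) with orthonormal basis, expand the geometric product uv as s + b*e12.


Expand: (-3*e1 - 4*e2)(3*e1 + 5*e2)
= (-3)*3*e1e1 + (-3)*5*e1e2 + (-4)*3*e2e1 + (-4)*5*e2e2
Using e1^2 = e2^2 = 1, e2e1 = -e1e2:
Scalar part s = (-3)*3 + (-4)*5 = -9 + (-20) = -29
Bivector part b = (-3)*5 - (-4)*3 = -15 - (-12) = -3
uv = -29 - 3*e12


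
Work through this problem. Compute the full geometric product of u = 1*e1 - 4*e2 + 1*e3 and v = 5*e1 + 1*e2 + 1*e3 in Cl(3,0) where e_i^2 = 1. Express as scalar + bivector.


In Cl(3,0): e_i^2 = 1, e_ie_j = -e_je_i for i != j.
Scalar part = u . v = 1*5 + (-4)*1 + 1*1
= 5 + (-4) + 1 = 2
e12 coeff = 1*1 - (-4)*5 = 1 - (-20) = 21
e13 coeff = 1*1 - 1*5 = 1 - 5 = -4
e23 coeff = (-4)*1 - 1*1 = -4 - 1 = -5
uv = 2 + 21*e12 - 4*e13 - 5*e23


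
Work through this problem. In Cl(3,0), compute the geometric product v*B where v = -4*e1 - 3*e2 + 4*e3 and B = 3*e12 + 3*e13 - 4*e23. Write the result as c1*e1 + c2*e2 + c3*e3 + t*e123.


vB has grade-1 (vector) and grade-3 (trivector) parts: vB = (v _| B) + (v ^ B).
Vector part <vB>_1:
  e1: -v2*b12 - v3*b13 = -(-3)*(3) - (4)*(3) = -3
  e2: v1*b12 - v3*b23 = (-4)*(3) - (4)*(-4) = 4
  e3: v1*b13 + v2*b23 = (-4)*(3) + (-3)*(-4) = 0
Trivector part <vB>_3:
  e123: v1*b23 - v2*b13 + v3*b12 = (-4)*(-4) - (-3)*(3) + (4)*(3) = 37
vB = -3*e1 + 4*e2 + 0*e3 + 37*e123


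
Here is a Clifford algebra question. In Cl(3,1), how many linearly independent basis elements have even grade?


Even subalgebra dimension = 2^(n-1)
n = 3 + 1 = 4
2^(4 - 1) = 2^3 = 8
Verification: sum of C(4,k) for even k = 1 + 6 + 1 = 8
Result = 8


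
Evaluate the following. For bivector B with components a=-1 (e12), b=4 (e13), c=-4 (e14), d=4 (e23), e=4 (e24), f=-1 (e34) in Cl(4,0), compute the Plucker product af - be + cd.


Plucker relation: af - be + cd
a*f = (-1)*(-1) = 1
b*e = 4*4 = 16
c*d = (-4)*4 = -16
af - be + cd = 1 - 16 + (-16)
= -31


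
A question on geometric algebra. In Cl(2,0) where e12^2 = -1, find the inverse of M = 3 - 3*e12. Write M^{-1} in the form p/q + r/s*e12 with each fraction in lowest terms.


M = 3 - 3*e12, where e12^2 = -1.
Since M commutes with its reverse ~M = a - b*e12, M * ~M = a^2 - b^2*e12^2 = a^2 + b^2.
So M^{-1} = ~M / (a^2 + b^2) = (a - b*e12)/(a^2 + b^2).
a^2 + b^2 = 9 + 9 = 18
Scalar part = 3/18 = 1/6
Bivector coeff = 3/18 = 1/6
M^{-1} = 1/6 + 1/6*e12


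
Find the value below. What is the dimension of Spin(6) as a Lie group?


Spin(n) double-covers SO(n); both have Lie algebra so(n) of dimension n(n-1)/2.
n = 6
n(n-1) = 6 * 5 = 30
dim Spin(6) = 30/2 = 15


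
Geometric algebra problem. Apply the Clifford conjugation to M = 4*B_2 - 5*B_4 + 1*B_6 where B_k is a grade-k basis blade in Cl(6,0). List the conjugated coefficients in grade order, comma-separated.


Clifford conjugate sign for grade k: (-1)^(k(k+1)/2)
Grade 2: (-1)^(2*3/2) = (-1)^3 = -1, coeff 4 -> -4
Grade 4: (-1)^(4*5/2) = (-1)^10 = 1, coeff -5 -> -5
Grade 6: (-1)^(6*7/2) = (-1)^21 = -1, coeff 1 -> -1
Conjugated coefficients: -4, -5, -1


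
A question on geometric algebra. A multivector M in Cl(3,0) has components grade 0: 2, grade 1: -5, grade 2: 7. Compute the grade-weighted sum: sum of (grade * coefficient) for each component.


Grade-weighted sum = sum of grade_k * coefficient_k
0*2 = 0
1*(-5) = -5
2*7 = 14
Total = 0 + (-5) + 14 = 9


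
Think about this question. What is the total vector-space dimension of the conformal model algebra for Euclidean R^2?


The conformal model of R^2 uses Cl(3,1): the 2 Euclidean generators plus two extra orthogonal generators e+ (e+^2 = +1) and e- (e-^2 = -1), from which the null vectors e0, einf are built.
Number of generators m = 2 + 2 = 4.
dim Cl(p,q) = 2^m = 2^4 = 16


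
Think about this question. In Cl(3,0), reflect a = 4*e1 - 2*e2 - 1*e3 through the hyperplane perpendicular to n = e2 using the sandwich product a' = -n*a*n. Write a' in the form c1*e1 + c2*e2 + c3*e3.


Reflection formula: a' = -n*a*n, with n = e2 (unit vector, n^2 = 1).
For reflection through hyperplane perp to e2:
The component along e2 flips sign, others stay.
a = (4, -2, -1)
a' = (4, 2, -1)
a' = 4*e1 + 2*e2 - 1*e3


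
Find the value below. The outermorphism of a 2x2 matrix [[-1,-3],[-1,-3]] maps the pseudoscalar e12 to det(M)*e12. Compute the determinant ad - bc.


The outermorphism of a linear map f sends e1^e2 to f(e1)^f(e2).
f(e1) = -1*e1 - 1*e2
f(e2) = -3*e1 - 3*e2
f(e1) ^ f(e2) = (-1*e1 - 1*e2) ^ (-3*e1 - 3*e2)
= (-1)*(-3)*e12 + (-1)*(-3)*e21
= (3 - 3)*e12
= 0*e12
Coefficient = 0


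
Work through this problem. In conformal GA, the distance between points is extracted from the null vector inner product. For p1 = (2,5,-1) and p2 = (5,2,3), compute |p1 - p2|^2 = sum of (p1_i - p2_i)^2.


p1 - p2 = (-3, 3, -4)
|p1 - p2|^2 = (-3)^2 + 3^2 + (-4)^2
= 9 + 9 + 16
= 34


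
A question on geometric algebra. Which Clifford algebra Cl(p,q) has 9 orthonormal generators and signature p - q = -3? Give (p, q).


We need p + q = 9 and p - q = -3.
Adding: 2p = 9 + (-3) = 6, so p = 3.
Then q = 9 - 3 = 6.
(p, q) = (3, 6)


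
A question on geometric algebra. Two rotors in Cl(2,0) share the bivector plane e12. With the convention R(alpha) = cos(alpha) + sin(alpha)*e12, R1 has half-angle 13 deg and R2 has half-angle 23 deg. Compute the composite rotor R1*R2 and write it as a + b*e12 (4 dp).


Same-plane rotors commute and their half-angles add:
R1*R2 = cos(a1 + a2) + sin(a1 + a2)*e12.
a1 + a2 = 13 + 23 = 36 deg
cos(36 deg) = 0.8090
sin(36 deg) = 0.5878
R1*R2 = 0.8090 + 0.5878*e12


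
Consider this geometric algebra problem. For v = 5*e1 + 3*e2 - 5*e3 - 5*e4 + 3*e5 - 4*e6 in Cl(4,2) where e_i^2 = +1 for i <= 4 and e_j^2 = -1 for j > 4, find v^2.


v^2 = sum of c_i^2 * e_i^2
Positive signature terms (e_i^2 = +1): 5^2 + 3^2 + (-5)^2 + (-5)^2 = 84
Negative signature terms (e_j^2 = -1): 3^2 + (-4)^2 = 25
v^2 = 84 - 25 = 59


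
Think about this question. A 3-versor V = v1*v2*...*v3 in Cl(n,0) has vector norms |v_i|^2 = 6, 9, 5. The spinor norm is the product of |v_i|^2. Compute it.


Spinor norm N(V) = |v1|^2 * |v2|^2 * ... * |v3|^2
= 6 * 9 * 5
Running product: 6, 54, 270
N(V) = 270


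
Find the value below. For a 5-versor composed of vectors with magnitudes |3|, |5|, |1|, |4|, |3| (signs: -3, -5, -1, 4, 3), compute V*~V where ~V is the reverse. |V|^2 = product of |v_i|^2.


Each vector v_i has |v_i|^2 = s_i^2
Squared scales: (-3)^2 = 9, (-5)^2 = 25, (-1)^2 = 1, 4^2 = 16, 3^2 = 9
|V|^2 = 9 * 25 * 1 * 16 * 9
= 32400


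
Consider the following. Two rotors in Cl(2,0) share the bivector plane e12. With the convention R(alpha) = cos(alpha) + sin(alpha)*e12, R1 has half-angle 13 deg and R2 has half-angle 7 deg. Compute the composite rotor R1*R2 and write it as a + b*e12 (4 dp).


Same-plane rotors commute and their half-angles add:
R1*R2 = cos(a1 + a2) + sin(a1 + a2)*e12.
a1 + a2 = 13 + 7 = 20 deg
cos(20 deg) = 0.9397
sin(20 deg) = 0.3420
R1*R2 = 0.9397 + 0.3420*e12


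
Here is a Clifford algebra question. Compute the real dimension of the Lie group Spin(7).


Spin(n) double-covers SO(n); both have Lie algebra so(n) of dimension n(n-1)/2.
n = 7
n(n-1) = 7 * 6 = 42
dim Spin(7) = 42/2 = 21


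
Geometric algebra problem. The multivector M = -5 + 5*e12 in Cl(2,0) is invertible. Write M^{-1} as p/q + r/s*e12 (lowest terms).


M = -5 + 5*e12, where e12^2 = -1.
Since M commutes with its reverse ~M = a - b*e12, M * ~M = a^2 - b^2*e12^2 = a^2 + b^2.
So M^{-1} = ~M / (a^2 + b^2) = (a - b*e12)/(a^2 + b^2).
a^2 + b^2 = 25 + 25 = 50
Scalar part = -5/50 = -1/10
Bivector coeff = -5/50 = -1/10
M^{-1} = -1/10 - 1/10*e12


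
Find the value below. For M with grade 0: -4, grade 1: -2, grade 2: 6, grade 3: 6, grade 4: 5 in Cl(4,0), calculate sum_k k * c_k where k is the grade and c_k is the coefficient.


Grade-weighted sum = sum of grade_k * coefficient_k
0*(-4) = 0
1*(-2) = -2
2*6 = 12
3*6 = 18
4*5 = 20
Total = 0 + (-2) + 12 + 18 + 20 = 48


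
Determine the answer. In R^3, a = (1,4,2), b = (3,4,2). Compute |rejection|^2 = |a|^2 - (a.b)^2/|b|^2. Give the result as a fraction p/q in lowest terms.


|a|^2 = 1^2 + 4^2 + 2^2 = 21
|b|^2 = 3^2 + 4^2 + 2^2 = 29
a . b = 1*3 + 4*4 + 2*2 = 23
(a.b)^2 = 23^2 = 529
|rej|^2 = 21 - 529/29
= (609 - 529)/29
= 80/29
In lowest terms: 80/29


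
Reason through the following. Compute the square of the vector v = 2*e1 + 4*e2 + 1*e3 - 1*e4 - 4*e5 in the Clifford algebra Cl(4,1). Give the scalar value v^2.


v^2 = sum of c_i^2 * e_i^2
Positive signature terms (e_i^2 = +1): 2^2 + 4^2 + 1^2 + (-1)^2 = 22
Negative signature terms (e_j^2 = -1): (-4)^2 = 16
v^2 = 22 - 16 = 6


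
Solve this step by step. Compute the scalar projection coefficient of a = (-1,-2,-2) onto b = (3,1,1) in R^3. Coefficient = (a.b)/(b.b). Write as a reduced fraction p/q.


Projection coefficient = (a . b) / (b . b)
a . b = (-1)*3 + (-2)*1 + (-2)*1
= -3 + (-2) + (-2) = -7
b . b = 3^2 + 1^2 + 1^2
= 9 + 1 + 1 = 11
Coefficient = -7/11
In lowest terms: -7/11


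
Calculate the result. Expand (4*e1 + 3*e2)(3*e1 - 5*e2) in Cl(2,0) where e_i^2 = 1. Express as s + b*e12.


Expand: (4*e1 + 3*e2)(3*e1 - 5*e2)
= 4*3*e1e1 + 4*(-5)*e1e2 + 3*3*e2e1 + 3*(-5)*e2e2
Using e1^2 = e2^2 = 1, e2e1 = -e1e2:
Scalar part s = 4*3 + 3*(-5) = 12 + (-15) = -3
Bivector part b = 4*(-5) - 3*3 = -20 - 9 = -29
uv = -3 - 29*e12


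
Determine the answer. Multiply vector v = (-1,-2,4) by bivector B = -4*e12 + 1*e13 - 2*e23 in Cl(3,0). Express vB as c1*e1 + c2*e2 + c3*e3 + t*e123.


vB has grade-1 (vector) and grade-3 (trivector) parts: vB = (v _| B) + (v ^ B).
Vector part <vB>_1:
  e1: -v2*b12 - v3*b13 = -(-2)*(-4) - (4)*(1) = -12
  e2: v1*b12 - v3*b23 = (-1)*(-4) - (4)*(-2) = 12
  e3: v1*b13 + v2*b23 = (-1)*(1) + (-2)*(-2) = 3
Trivector part <vB>_3:
  e123: v1*b23 - v2*b13 + v3*b12 = (-1)*(-2) - (-2)*(1) + (4)*(-4) = -12
vB = -12*e1 + 12*e2 + 3*e3 - 12*e123
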